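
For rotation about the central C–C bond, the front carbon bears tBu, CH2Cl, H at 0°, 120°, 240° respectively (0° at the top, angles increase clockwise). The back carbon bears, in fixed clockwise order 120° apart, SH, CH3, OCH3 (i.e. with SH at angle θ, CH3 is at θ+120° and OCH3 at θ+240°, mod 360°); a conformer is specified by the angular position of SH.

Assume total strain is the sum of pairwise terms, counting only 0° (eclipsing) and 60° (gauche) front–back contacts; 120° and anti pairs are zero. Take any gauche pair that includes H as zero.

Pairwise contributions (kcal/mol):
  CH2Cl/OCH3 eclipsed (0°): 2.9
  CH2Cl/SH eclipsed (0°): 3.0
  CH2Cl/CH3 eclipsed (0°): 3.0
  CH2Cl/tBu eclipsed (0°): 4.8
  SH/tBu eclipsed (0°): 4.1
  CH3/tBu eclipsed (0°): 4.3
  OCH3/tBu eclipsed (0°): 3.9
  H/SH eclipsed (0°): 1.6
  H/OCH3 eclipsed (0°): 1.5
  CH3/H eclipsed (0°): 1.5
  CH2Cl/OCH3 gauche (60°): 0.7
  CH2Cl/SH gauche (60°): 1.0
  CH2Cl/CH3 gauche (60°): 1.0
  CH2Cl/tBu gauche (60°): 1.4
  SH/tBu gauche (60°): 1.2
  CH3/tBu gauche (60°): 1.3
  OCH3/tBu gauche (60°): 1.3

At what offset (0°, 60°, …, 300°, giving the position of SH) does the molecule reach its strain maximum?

240°

SH at 0° is eclipsed. tBu at 0° is eclipsed with SH at 0° (4.1); CH2Cl at 120° is eclipsed with CH3 at 120° (3.0); H at 240° is eclipsed with OCH3 at 240° (1.5). Total 8.6 kcal/mol.
SH at 60° is staggered. tBu at 0° is gauche with SH at 60° (1.2); tBu at 0° is gauche with OCH3 at 300° (1.3); CH2Cl at 120° is gauche with SH at 60° (1.0); CH2Cl at 120° is gauche with CH3 at 180° (1.0). Total 4.5 kcal/mol.
SH at 120° is eclipsed. tBu at 0° is eclipsed with OCH3 at 0° (3.9); CH2Cl at 120° is eclipsed with SH at 120° (3.0); H at 240° is eclipsed with CH3 at 240° (1.5). Total 8.4 kcal/mol.
SH at 180° is staggered. tBu at 0° is gauche with CH3 at 300° (1.3); tBu at 0° is gauche with OCH3 at 60° (1.3); CH2Cl at 120° is gauche with SH at 180° (1.0); CH2Cl at 120° is gauche with OCH3 at 60° (0.7). Total 4.3 kcal/mol.
SH at 240° is eclipsed. tBu at 0° is eclipsed with CH3 at 0° (4.3); CH2Cl at 120° is eclipsed with OCH3 at 120° (2.9); H at 240° is eclipsed with SH at 240° (1.6). Total 8.8 kcal/mol.
SH at 300° is staggered. tBu at 0° is gauche with SH at 300° (1.2); tBu at 0° is gauche with CH3 at 60° (1.3); CH2Cl at 120° is gauche with CH3 at 60° (1.0); CH2Cl at 120° is gauche with OCH3 at 180° (0.7). Total 4.2 kcal/mol.
The maximum (8.8 kcal/mol) occurs with SH at 240°.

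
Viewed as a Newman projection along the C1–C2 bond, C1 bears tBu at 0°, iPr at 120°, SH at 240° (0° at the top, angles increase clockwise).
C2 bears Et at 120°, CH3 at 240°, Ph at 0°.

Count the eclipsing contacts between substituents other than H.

3

Non-H eclipsing pairs: tBu(0°)/Ph(0°); iPr(120°)/Et(120°); SH(240°)/CH3(240°) — 3 interactions.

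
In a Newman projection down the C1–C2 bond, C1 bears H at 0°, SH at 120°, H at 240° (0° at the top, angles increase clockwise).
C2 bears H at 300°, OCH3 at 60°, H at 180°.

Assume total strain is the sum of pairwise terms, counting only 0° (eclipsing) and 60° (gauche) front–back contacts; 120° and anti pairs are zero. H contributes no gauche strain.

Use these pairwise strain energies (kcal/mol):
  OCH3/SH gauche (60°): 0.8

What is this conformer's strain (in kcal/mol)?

This conformer is staggered. SH at 120° is gauche with OCH3 at 60° (0.8). Total 0.8 kcal/mol.

0.8 kcal/mol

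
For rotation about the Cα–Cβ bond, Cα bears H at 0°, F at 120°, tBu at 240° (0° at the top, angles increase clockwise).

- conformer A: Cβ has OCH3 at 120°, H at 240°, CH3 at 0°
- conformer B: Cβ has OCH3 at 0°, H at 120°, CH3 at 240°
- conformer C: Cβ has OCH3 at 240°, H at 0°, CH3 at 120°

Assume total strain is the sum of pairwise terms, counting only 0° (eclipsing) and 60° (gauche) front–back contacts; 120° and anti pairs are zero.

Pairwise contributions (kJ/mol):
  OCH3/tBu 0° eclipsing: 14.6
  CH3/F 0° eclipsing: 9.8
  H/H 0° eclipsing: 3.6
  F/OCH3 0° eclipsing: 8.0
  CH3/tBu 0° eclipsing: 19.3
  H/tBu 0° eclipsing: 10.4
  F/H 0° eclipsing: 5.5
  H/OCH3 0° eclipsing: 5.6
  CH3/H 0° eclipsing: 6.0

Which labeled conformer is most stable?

A (eclipsed): H–CH3 eclipsed, F–OCH3 eclipsed, tBu–H eclipsed; 6.0 + 8.0 + 10.4 = 24.4 kJ/mol.
B (eclipsed): H–OCH3 eclipsed, F–H eclipsed, tBu–CH3 eclipsed; 5.6 + 5.5 + 19.3 = 30.4 kJ/mol.
C (eclipsed): H–H eclipsed, F–CH3 eclipsed, tBu–OCH3 eclipsed; 3.6 + 9.8 + 14.6 = 28.0 kJ/mol.
A has the lowest total (24.4 kJ/mol).

A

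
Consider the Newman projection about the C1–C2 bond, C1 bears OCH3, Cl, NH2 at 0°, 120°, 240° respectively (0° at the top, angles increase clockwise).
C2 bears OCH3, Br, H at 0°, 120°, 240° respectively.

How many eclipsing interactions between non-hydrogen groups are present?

Non-H eclipsing pairs: OCH3(0°)/OCH3(0°); Cl(120°)/Br(120°) — 2 interactions.

2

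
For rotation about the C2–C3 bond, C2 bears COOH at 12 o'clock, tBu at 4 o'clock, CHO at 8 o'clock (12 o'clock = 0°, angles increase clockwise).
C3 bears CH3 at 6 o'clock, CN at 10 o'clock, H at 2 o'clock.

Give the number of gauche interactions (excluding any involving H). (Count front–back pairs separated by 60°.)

4

Non-H gauche pairs: COOH(0°)/CN(300°); tBu(120°)/CH3(180°); CHO(240°)/CH3(180°); CHO(240°)/CN(300°) — 4 interactions.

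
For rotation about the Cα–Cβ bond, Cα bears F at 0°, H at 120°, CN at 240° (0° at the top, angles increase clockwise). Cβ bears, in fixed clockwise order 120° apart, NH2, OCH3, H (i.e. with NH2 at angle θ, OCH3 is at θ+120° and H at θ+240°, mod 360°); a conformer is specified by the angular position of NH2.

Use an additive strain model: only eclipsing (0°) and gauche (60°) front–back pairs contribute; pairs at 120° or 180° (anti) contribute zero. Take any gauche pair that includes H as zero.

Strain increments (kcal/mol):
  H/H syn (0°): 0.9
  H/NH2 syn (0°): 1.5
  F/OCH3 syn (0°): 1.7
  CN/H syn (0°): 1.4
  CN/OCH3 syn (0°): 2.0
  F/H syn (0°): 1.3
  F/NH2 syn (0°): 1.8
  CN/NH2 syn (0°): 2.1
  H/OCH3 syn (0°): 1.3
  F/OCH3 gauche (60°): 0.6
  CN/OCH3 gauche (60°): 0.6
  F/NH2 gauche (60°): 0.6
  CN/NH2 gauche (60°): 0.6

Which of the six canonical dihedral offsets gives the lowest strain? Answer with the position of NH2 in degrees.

NH2 at 0° (eclipsed): F–NH2 eclipsed, H–OCH3 eclipsed, CN–H eclipsed; 1.8 + 1.3 + 1.4 = 4.5 kcal/mol.
NH2 at 60° (staggered): F–NH2 gauche, CN–OCH3 gauche; 0.6 + 0.6 = 1.2 kcal/mol.
NH2 at 120° (eclipsed): F–H eclipsed, H–NH2 eclipsed, CN–OCH3 eclipsed; 1.3 + 1.5 + 2.0 = 4.8 kcal/mol.
NH2 at 180° (staggered): F–OCH3 gauche, CN–NH2 gauche, CN–OCH3 gauche; 0.6 + 0.6 + 0.6 = 1.8 kcal/mol.
NH2 at 240° (eclipsed): F–OCH3 eclipsed, H–H eclipsed, CN–NH2 eclipsed; 1.7 + 0.9 + 2.1 = 4.7 kcal/mol.
NH2 at 300° (staggered): F–NH2 gauche, F–OCH3 gauche, CN–NH2 gauche; 0.6 + 0.6 + 0.6 = 1.8 kcal/mol.
The minimum (1.2 kcal/mol) occurs with NH2 at 60°.

60°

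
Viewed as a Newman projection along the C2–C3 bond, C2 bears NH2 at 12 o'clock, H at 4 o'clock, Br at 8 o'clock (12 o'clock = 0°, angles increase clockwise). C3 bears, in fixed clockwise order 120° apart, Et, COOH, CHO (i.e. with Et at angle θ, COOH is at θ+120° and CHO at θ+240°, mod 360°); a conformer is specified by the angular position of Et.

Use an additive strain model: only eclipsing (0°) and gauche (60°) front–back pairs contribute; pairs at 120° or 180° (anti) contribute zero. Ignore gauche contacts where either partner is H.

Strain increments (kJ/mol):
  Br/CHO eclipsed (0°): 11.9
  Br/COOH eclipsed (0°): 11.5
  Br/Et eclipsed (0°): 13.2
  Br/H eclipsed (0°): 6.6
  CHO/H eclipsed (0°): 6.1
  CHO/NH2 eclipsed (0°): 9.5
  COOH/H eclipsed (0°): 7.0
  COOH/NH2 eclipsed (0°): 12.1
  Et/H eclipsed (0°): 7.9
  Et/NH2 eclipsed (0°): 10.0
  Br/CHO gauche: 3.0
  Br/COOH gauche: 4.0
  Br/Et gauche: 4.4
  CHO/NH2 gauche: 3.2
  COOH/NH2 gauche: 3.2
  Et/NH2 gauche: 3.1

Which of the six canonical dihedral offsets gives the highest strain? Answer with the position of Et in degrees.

240°

Et at 0° is eclipsed. NH2 at 0° is eclipsed with Et at 0° (10.0); H at 120° is eclipsed with COOH at 120° (7.0); Br at 240° is eclipsed with CHO at 240° (11.9). Total 28.9 kJ/mol.
Et at 60° is staggered. NH2 at 0° is gauche with Et at 60° (3.1); NH2 at 0° is gauche with CHO at 300° (3.2); Br at 240° is gauche with COOH at 180° (4.0); Br at 240° is gauche with CHO at 300° (3.0). Total 13.3 kJ/mol.
Et at 120° is eclipsed. NH2 at 0° is eclipsed with CHO at 0° (9.5); H at 120° is eclipsed with Et at 120° (7.9); Br at 240° is eclipsed with COOH at 240° (11.5). Total 28.9 kJ/mol.
Et at 180° is staggered. NH2 at 0° is gauche with COOH at 300° (3.2); NH2 at 0° is gauche with CHO at 60° (3.2); Br at 240° is gauche with Et at 180° (4.4); Br at 240° is gauche with COOH at 300° (4.0). Total 14.8 kJ/mol.
Et at 240° is eclipsed. NH2 at 0° is eclipsed with COOH at 0° (12.1); H at 120° is eclipsed with CHO at 120° (6.1); Br at 240° is eclipsed with Et at 240° (13.2). Total 31.4 kJ/mol.
Et at 300° is staggered. NH2 at 0° is gauche with Et at 300° (3.1); NH2 at 0° is gauche with COOH at 60° (3.2); Br at 240° is gauche with Et at 300° (4.4); Br at 240° is gauche with CHO at 180° (3.0). Total 13.7 kJ/mol.
The maximum (31.4 kJ/mol) occurs with Et at 240°.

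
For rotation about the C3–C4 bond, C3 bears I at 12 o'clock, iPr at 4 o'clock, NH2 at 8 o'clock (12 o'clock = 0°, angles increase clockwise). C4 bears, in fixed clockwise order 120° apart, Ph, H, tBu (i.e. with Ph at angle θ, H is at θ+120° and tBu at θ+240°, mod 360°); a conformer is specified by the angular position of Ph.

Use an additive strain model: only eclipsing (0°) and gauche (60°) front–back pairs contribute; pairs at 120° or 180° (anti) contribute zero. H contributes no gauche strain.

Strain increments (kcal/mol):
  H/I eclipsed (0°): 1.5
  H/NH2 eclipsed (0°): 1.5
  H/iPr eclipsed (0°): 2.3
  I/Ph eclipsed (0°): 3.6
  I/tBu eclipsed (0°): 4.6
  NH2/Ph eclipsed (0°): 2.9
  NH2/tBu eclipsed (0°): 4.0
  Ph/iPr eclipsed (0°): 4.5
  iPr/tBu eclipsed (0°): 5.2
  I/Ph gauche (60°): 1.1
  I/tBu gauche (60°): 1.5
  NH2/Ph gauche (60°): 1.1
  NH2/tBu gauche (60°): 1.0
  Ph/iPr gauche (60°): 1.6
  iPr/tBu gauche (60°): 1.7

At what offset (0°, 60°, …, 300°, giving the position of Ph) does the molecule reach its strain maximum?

120°

Ph at 0° (eclipsed): I(0°)/Ph(0°) eclipsed 3.6; iPr(120°)/H(120°) eclipsed 2.3; NH2(240°)/tBu(240°) eclipsed 4.0 → 9.9 kcal/mol.
Ph at 60° (staggered): I(0°)/Ph(60°) gauche 1.1; I(0°)/tBu(300°) gauche 1.5; iPr(120°)/Ph(60°) gauche 1.6; NH2(240°)/tBu(300°) gauche 1.0 → 5.2 kcal/mol.
Ph at 120° (eclipsed): I(0°)/tBu(0°) eclipsed 4.6; iPr(120°)/Ph(120°) eclipsed 4.5; NH2(240°)/H(240°) eclipsed 1.5 → 10.6 kcal/mol.
Ph at 180° (staggered): I(0°)/tBu(60°) gauche 1.5; iPr(120°)/Ph(180°) gauche 1.6; iPr(120°)/tBu(60°) gauche 1.7; NH2(240°)/Ph(180°) gauche 1.1 → 5.9 kcal/mol.
Ph at 240° (eclipsed): I(0°)/H(0°) eclipsed 1.5; iPr(120°)/tBu(120°) eclipsed 5.2; NH2(240°)/Ph(240°) eclipsed 2.9 → 9.6 kcal/mol.
Ph at 300° (staggered): I(0°)/Ph(300°) gauche 1.1; iPr(120°)/tBu(180°) gauche 1.7; NH2(240°)/Ph(300°) gauche 1.1; NH2(240°)/tBu(180°) gauche 1.0 → 4.9 kcal/mol.
The maximum (10.6 kcal/mol) occurs with Ph at 120°.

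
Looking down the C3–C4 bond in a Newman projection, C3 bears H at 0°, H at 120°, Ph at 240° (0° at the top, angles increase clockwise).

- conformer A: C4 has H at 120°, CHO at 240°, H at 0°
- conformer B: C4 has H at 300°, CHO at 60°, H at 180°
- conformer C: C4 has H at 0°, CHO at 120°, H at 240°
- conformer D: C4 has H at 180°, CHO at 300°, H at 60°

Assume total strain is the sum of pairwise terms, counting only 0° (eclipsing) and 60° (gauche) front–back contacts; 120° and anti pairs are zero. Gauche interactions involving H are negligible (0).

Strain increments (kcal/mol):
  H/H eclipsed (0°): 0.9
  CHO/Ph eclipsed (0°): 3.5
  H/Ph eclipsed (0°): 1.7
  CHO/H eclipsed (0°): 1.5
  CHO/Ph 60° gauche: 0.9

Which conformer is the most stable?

B

A (eclipsed): H(0°)/H(0°) eclipsed 0.9; H(120°)/H(120°) eclipsed 0.9; Ph(240°)/CHO(240°) eclipsed 3.5 → 5.3 kcal/mol.
B (staggered): no non-H gauche contacts → 0.0 kcal/mol.
C (eclipsed): H(0°)/H(0°) eclipsed 0.9; H(120°)/CHO(120°) eclipsed 1.5; Ph(240°)/H(240°) eclipsed 1.7 → 4.1 kcal/mol.
D (staggered): Ph(240°)/CHO(300°) gauche 0.9 → 0.9 kcal/mol.
B has the lowest total (0.0 kcal/mol).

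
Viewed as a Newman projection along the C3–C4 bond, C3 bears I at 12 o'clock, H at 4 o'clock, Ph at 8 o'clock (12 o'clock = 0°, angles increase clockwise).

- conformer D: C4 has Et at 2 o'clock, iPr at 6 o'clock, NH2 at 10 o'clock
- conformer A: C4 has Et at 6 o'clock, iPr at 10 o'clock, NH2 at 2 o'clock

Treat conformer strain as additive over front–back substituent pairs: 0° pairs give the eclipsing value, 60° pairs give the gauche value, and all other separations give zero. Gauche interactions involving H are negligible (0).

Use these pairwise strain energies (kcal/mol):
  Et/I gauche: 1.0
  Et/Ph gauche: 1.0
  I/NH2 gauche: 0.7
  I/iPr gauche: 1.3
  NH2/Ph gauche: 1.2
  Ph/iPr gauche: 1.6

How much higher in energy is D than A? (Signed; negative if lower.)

-0.1 kcal/mol

D (staggered): I(0°)/Et(60°) gauche 1.0; I(0°)/NH2(300°) gauche 0.7; Ph(240°)/iPr(180°) gauche 1.6; Ph(240°)/NH2(300°) gauche 1.2 → 4.5 kcal/mol.
A (staggered): I(0°)/iPr(300°) gauche 1.3; I(0°)/NH2(60°) gauche 0.7; Ph(240°)/Et(180°) gauche 1.0; Ph(240°)/iPr(300°) gauche 1.6 → 4.6 kcal/mol.
E(D) − E(A) = 4.5 − 4.6 = -0.1 kcal/mol.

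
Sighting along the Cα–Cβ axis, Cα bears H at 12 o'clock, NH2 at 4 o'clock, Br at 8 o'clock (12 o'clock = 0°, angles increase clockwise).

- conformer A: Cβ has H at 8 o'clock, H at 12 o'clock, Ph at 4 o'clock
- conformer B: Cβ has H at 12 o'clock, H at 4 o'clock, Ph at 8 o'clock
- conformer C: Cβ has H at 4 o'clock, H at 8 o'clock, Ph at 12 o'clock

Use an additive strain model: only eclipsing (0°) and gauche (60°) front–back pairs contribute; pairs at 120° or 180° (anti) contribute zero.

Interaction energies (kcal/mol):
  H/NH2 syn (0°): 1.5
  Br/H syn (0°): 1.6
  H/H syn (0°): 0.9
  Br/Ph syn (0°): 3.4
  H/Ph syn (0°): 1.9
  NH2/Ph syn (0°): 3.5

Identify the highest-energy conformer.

A

A (eclipsed): H–H eclipsed, NH2–Ph eclipsed, Br–H eclipsed; 0.9 + 3.5 + 1.6 = 6.0 kcal/mol.
B (eclipsed): H–H eclipsed, NH2–H eclipsed, Br–Ph eclipsed; 0.9 + 1.5 + 3.4 = 5.8 kcal/mol.
C (eclipsed): H–Ph eclipsed, NH2–H eclipsed, Br–H eclipsed; 1.9 + 1.5 + 1.6 = 5.0 kcal/mol.
A has the highest total (6.0 kcal/mol).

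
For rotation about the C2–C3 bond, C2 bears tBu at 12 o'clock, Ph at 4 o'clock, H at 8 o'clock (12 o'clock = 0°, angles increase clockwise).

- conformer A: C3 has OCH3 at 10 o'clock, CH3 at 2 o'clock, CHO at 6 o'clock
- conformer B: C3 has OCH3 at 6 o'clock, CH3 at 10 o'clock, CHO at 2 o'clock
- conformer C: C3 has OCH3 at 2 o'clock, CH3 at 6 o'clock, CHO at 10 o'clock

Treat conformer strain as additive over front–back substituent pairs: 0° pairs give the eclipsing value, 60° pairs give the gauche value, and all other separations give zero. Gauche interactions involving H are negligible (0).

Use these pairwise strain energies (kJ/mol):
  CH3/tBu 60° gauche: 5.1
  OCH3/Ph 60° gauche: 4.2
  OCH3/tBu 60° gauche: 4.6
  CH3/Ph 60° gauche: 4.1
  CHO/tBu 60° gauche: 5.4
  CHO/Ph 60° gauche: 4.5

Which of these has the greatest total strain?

B

A (staggered): tBu(0°)/OCH3(300°) gauche 4.6; tBu(0°)/CH3(60°) gauche 5.1; Ph(120°)/CH3(60°) gauche 4.1; Ph(120°)/CHO(180°) gauche 4.5 → 18.3 kJ/mol.
B (staggered): tBu(0°)/CH3(300°) gauche 5.1; tBu(0°)/CHO(60°) gauche 5.4; Ph(120°)/OCH3(180°) gauche 4.2; Ph(120°)/CHO(60°) gauche 4.5 → 19.2 kJ/mol.
C (staggered): tBu(0°)/OCH3(60°) gauche 4.6; tBu(0°)/CHO(300°) gauche 5.4; Ph(120°)/OCH3(60°) gauche 4.2; Ph(120°)/CH3(180°) gauche 4.1 → 18.3 kJ/mol.
B has the highest total (19.2 kJ/mol).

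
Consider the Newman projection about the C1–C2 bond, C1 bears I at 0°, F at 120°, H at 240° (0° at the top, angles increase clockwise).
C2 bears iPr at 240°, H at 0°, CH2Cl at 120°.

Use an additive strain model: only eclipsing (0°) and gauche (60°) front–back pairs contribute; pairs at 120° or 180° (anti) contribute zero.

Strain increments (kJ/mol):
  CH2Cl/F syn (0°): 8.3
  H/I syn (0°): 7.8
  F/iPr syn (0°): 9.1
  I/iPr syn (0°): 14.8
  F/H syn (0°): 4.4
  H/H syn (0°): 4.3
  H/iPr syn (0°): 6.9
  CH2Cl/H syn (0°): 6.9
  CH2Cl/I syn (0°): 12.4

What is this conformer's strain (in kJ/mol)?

This conformer (eclipsed): I(0°)/H(0°) eclipsed 7.8; F(120°)/CH2Cl(120°) eclipsed 8.3; H(240°)/iPr(240°) eclipsed 6.9 → 23.0 kJ/mol.

23.0 kJ/mol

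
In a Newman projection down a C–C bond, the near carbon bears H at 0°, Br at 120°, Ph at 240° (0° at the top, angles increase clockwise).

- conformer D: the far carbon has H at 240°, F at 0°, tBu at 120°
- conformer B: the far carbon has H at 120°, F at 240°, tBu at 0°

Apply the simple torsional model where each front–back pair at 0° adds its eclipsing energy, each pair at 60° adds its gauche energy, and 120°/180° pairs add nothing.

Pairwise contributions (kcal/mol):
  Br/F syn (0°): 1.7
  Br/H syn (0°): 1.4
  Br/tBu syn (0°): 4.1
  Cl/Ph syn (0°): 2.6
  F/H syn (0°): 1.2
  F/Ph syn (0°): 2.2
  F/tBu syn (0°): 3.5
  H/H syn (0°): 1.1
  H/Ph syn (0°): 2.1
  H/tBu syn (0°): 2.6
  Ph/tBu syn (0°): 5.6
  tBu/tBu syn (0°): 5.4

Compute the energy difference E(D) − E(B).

+1.2 kcal/mol

D is eclipsed. H at 0° is eclipsed with F at 0° (1.2); Br at 120° is eclipsed with tBu at 120° (4.1); Ph at 240° is eclipsed with H at 240° (2.1). Total 7.4 kcal/mol.
B is eclipsed. H at 0° is eclipsed with tBu at 0° (2.6); Br at 120° is eclipsed with H at 120° (1.4); Ph at 240° is eclipsed with F at 240° (2.2). Total 6.2 kcal/mol.
E(D) − E(B) = 7.4 − 6.2 = +1.2 kcal/mol.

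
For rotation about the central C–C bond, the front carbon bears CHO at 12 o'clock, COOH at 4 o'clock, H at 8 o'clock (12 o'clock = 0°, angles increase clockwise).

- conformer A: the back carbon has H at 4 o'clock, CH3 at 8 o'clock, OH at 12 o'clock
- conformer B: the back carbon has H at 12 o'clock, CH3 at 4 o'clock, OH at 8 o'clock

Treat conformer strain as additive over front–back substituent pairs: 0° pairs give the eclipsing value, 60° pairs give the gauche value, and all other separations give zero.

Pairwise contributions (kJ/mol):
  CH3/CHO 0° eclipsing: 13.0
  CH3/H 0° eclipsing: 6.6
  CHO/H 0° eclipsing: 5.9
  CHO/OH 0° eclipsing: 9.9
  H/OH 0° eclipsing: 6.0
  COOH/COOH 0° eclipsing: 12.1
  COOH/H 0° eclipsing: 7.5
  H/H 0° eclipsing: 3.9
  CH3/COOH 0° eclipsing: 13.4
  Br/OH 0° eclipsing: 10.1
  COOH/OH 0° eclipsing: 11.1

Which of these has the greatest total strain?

A is eclipsed. CHO at 0° is eclipsed with OH at 0° (9.9); COOH at 120° is eclipsed with H at 120° (7.5); H at 240° is eclipsed with CH3 at 240° (6.6). Total 24.0 kJ/mol.
B is eclipsed. CHO at 0° is eclipsed with H at 0° (5.9); COOH at 120° is eclipsed with CH3 at 120° (13.4); H at 240° is eclipsed with OH at 240° (6.0). Total 25.3 kJ/mol.
B has the highest total (25.3 kJ/mol).

B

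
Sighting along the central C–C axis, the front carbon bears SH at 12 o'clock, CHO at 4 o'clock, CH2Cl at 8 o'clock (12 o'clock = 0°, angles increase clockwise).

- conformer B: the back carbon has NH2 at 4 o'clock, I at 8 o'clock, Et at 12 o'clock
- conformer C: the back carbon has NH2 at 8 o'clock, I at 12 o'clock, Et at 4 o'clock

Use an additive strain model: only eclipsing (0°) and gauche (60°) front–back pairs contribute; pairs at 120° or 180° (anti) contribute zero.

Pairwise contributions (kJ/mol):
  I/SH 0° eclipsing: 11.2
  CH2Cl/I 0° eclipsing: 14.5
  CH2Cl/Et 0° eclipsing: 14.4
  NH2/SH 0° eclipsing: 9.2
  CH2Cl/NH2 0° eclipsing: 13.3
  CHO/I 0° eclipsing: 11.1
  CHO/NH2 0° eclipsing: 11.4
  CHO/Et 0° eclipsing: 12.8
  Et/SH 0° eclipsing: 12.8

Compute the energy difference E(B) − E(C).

B (eclipsed): SH–Et eclipsed, CHO–NH2 eclipsed, CH2Cl–I eclipsed; 12.8 + 11.4 + 14.5 = 38.7 kJ/mol.
C (eclipsed): SH–I eclipsed, CHO–Et eclipsed, CH2Cl–NH2 eclipsed; 11.2 + 12.8 + 13.3 = 37.3 kJ/mol.
E(B) − E(C) = 38.7 − 37.3 = +1.4 kJ/mol.

+1.4 kJ/mol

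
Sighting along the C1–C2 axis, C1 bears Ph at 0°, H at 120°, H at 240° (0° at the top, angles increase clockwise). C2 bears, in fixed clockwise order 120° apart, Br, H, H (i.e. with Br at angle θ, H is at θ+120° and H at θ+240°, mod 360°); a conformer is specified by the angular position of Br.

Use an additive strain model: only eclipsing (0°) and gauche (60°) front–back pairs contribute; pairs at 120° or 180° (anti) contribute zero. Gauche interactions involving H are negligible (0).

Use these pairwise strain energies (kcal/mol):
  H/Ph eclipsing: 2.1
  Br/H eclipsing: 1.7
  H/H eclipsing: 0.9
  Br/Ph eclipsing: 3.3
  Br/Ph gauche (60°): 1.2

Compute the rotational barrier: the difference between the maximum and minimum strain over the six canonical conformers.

5.1 kcal/mol

Br at 0° (eclipsed): Ph(0°)/Br(0°) eclipsed 3.3; H(120°)/H(120°) eclipsed 0.9; H(240°)/H(240°) eclipsed 0.9 → 5.1 kcal/mol.
Br at 60° (staggered): Ph(0°)/Br(60°) gauche 1.2 → 1.2 kcal/mol.
Br at 120° (eclipsed): Ph(0°)/H(0°) eclipsed 2.1; H(120°)/Br(120°) eclipsed 1.7; H(240°)/H(240°) eclipsed 0.9 → 4.7 kcal/mol.
Br at 180° (staggered): no non-H gauche contacts → 0.0 kcal/mol.
Br at 240° (eclipsed): Ph(0°)/H(0°) eclipsed 2.1; H(120°)/H(120°) eclipsed 0.9; H(240°)/Br(240°) eclipsed 1.7 → 4.7 kcal/mol.
Br at 300° (staggered): Ph(0°)/Br(300°) gauche 1.2 → 1.2 kcal/mol.
Max at 0° (5.1 kcal/mol), min at 180° (0.0 kcal/mol); barrier = 5.1 kcal/mol.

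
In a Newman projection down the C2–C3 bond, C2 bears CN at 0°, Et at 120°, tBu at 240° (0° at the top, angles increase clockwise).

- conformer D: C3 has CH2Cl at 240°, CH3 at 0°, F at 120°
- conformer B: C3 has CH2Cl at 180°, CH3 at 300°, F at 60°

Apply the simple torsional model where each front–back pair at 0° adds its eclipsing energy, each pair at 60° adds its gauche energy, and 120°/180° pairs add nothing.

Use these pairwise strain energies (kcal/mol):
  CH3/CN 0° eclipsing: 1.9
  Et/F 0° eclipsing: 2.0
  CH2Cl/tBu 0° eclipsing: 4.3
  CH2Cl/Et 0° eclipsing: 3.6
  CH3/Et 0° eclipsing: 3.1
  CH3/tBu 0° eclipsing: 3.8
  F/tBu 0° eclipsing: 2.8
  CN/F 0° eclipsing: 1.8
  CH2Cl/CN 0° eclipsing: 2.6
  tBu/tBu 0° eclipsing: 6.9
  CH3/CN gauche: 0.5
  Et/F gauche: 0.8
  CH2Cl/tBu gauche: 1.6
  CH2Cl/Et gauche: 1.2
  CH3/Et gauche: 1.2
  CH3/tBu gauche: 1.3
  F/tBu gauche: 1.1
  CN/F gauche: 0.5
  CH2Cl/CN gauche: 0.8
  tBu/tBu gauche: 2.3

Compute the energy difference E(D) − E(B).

+2.3 kcal/mol

D (eclipsed): CN–CH3 eclipsed, Et–F eclipsed, tBu–CH2Cl eclipsed; 1.9 + 2.0 + 4.3 = 8.2 kcal/mol.
B (staggered): CN–CH3 gauche, CN–F gauche, Et–CH2Cl gauche, Et–F gauche, tBu–CH2Cl gauche, tBu–CH3 gauche; 0.5 + 0.5 + 1.2 + 0.8 + 1.6 + 1.3 = 5.9 kcal/mol.
E(D) − E(B) = 8.2 − 5.9 = +2.3 kcal/mol.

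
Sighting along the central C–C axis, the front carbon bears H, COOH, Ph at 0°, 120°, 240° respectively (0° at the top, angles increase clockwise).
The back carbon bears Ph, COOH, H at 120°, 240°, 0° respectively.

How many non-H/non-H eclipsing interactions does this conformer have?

Non-H eclipsing pairs: COOH(120°)/Ph(120°); Ph(240°)/COOH(240°) — 2 interactions.

2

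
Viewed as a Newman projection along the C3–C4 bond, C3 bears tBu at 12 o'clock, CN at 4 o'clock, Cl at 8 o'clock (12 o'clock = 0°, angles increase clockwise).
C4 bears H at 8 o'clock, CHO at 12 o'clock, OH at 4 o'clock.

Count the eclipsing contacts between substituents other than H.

Non-H eclipsing pairs: tBu(0°)/CHO(0°); CN(120°)/OH(120°) — 2 interactions.

2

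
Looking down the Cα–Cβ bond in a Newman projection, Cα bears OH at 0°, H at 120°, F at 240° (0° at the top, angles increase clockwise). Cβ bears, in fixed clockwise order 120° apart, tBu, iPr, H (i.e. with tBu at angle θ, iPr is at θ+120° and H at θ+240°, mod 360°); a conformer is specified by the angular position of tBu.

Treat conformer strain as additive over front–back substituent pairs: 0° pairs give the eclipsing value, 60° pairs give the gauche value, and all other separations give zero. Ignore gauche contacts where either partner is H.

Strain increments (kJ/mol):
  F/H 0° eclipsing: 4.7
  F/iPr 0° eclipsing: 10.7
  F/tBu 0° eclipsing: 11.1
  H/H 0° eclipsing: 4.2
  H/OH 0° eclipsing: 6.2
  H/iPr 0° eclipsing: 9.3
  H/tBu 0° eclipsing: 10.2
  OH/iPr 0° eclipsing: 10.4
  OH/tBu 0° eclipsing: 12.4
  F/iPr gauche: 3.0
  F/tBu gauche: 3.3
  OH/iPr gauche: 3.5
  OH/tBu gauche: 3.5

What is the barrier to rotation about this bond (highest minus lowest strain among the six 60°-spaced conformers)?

20.6 kJ/mol

tBu at 0° (eclipsed): OH(0°)/tBu(0°) eclipsed 12.4; H(120°)/iPr(120°) eclipsed 9.3; F(240°)/H(240°) eclipsed 4.7 → 26.4 kJ/mol.
tBu at 60° (staggered): OH(0°)/tBu(60°) gauche 3.5; F(240°)/iPr(180°) gauche 3.0 → 6.5 kJ/mol.
tBu at 120° (eclipsed): OH(0°)/H(0°) eclipsed 6.2; H(120°)/tBu(120°) eclipsed 10.2; F(240°)/iPr(240°) eclipsed 10.7 → 27.1 kJ/mol.
tBu at 180° (staggered): OH(0°)/iPr(300°) gauche 3.5; F(240°)/tBu(180°) gauche 3.3; F(240°)/iPr(300°) gauche 3.0 → 9.8 kJ/mol.
tBu at 240° (eclipsed): OH(0°)/iPr(0°) eclipsed 10.4; H(120°)/H(120°) eclipsed 4.2; F(240°)/tBu(240°) eclipsed 11.1 → 25.7 kJ/mol.
tBu at 300° (staggered): OH(0°)/tBu(300°) gauche 3.5; OH(0°)/iPr(60°) gauche 3.5; F(240°)/tBu(300°) gauche 3.3 → 10.3 kJ/mol.
Max at 120° (27.1 kJ/mol), min at 60° (6.5 kJ/mol); barrier = 20.6 kJ/mol.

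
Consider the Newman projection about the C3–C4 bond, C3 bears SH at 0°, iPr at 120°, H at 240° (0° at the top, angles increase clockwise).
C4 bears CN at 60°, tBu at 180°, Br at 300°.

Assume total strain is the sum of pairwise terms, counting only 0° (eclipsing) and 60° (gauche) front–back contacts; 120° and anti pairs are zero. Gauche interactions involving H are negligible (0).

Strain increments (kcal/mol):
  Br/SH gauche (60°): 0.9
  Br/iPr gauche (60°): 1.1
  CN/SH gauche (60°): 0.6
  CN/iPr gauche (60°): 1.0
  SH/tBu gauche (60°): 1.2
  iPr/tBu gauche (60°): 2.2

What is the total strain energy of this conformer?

4.7 kcal/mol

This conformer (staggered): SH(0°)/CN(60°) gauche 0.6; SH(0°)/Br(300°) gauche 0.9; iPr(120°)/CN(60°) gauche 1.0; iPr(120°)/tBu(180°) gauche 2.2 → 4.7 kcal/mol.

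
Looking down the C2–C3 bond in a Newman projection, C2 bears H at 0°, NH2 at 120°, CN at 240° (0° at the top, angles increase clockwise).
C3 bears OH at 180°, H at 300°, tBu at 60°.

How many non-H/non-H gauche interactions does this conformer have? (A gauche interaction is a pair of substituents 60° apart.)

Non-H gauche pairs: NH2(120°)/OH(180°); NH2(120°)/tBu(60°); CN(240°)/OH(180°) — 3 interactions.

3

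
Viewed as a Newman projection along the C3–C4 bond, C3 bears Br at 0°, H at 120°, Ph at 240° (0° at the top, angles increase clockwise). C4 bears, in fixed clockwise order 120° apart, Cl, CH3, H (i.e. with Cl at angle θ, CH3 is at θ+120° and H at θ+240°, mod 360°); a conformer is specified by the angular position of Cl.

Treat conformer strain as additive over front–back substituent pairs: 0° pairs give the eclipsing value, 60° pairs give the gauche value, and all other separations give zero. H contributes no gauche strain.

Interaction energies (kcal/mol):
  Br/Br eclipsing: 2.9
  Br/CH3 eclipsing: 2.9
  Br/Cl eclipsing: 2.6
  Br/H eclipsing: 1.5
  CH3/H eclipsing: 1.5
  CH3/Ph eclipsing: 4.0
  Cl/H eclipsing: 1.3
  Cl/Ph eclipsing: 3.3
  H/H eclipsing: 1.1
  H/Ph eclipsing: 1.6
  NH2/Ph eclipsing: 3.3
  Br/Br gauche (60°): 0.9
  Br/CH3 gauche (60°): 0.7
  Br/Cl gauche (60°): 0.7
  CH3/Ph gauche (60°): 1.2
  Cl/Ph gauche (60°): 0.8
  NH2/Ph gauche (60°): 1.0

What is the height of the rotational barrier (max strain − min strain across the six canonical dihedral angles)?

5.4 kcal/mol

Cl at 0° (eclipsed): Br(0°)/Cl(0°) eclipsed 2.6; H(120°)/CH3(120°) eclipsed 1.5; Ph(240°)/H(240°) eclipsed 1.6 → 5.7 kcal/mol.
Cl at 60° (staggered): Br(0°)/Cl(60°) gauche 0.7; Ph(240°)/CH3(180°) gauche 1.2 → 1.9 kcal/mol.
Cl at 120° (eclipsed): Br(0°)/H(0°) eclipsed 1.5; H(120°)/Cl(120°) eclipsed 1.3; Ph(240°)/CH3(240°) eclipsed 4.0 → 6.8 kcal/mol.
Cl at 180° (staggered): Br(0°)/CH3(300°) gauche 0.7; Ph(240°)/Cl(180°) gauche 0.8; Ph(240°)/CH3(300°) gauche 1.2 → 2.7 kcal/mol.
Cl at 240° (eclipsed): Br(0°)/CH3(0°) eclipsed 2.9; H(120°)/H(120°) eclipsed 1.1; Ph(240°)/Cl(240°) eclipsed 3.3 → 7.3 kcal/mol.
Cl at 300° (staggered): Br(0°)/Cl(300°) gauche 0.7; Br(0°)/CH3(60°) gauche 0.7; Ph(240°)/Cl(300°) gauche 0.8 → 2.2 kcal/mol.
Max at 240° (7.3 kcal/mol), min at 60° (1.9 kcal/mol); barrier = 5.4 kcal/mol.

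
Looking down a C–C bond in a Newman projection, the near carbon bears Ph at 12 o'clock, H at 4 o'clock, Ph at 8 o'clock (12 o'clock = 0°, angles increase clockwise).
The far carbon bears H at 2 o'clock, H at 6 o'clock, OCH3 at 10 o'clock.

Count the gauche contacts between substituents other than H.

2

Non-H gauche pairs: Ph(0°)/OCH3(300°); Ph(240°)/OCH3(300°) — 2 interactions.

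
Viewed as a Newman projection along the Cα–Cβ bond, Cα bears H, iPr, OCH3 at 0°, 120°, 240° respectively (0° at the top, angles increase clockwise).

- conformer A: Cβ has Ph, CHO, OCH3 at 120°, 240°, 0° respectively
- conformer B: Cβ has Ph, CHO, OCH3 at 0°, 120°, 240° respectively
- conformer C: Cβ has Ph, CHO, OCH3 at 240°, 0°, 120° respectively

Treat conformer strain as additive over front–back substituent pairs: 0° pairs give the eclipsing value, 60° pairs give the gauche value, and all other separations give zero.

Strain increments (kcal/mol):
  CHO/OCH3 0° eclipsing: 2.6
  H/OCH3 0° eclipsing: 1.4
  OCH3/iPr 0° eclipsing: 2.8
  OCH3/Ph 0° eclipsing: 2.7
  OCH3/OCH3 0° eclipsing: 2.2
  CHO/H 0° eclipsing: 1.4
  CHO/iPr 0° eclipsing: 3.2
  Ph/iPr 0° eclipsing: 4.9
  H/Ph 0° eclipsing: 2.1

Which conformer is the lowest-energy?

A is eclipsed. H at 0° is eclipsed with OCH3 at 0° (1.4); iPr at 120° is eclipsed with Ph at 120° (4.9); OCH3 at 240° is eclipsed with CHO at 240° (2.6). Total 8.9 kcal/mol.
B is eclipsed. H at 0° is eclipsed with Ph at 0° (2.1); iPr at 120° is eclipsed with CHO at 120° (3.2); OCH3 at 240° is eclipsed with OCH3 at 240° (2.2). Total 7.5 kcal/mol.
C is eclipsed. H at 0° is eclipsed with CHO at 0° (1.4); iPr at 120° is eclipsed with OCH3 at 120° (2.8); OCH3 at 240° is eclipsed with Ph at 240° (2.7). Total 6.9 kcal/mol.
C has the lowest total (6.9 kcal/mol).

C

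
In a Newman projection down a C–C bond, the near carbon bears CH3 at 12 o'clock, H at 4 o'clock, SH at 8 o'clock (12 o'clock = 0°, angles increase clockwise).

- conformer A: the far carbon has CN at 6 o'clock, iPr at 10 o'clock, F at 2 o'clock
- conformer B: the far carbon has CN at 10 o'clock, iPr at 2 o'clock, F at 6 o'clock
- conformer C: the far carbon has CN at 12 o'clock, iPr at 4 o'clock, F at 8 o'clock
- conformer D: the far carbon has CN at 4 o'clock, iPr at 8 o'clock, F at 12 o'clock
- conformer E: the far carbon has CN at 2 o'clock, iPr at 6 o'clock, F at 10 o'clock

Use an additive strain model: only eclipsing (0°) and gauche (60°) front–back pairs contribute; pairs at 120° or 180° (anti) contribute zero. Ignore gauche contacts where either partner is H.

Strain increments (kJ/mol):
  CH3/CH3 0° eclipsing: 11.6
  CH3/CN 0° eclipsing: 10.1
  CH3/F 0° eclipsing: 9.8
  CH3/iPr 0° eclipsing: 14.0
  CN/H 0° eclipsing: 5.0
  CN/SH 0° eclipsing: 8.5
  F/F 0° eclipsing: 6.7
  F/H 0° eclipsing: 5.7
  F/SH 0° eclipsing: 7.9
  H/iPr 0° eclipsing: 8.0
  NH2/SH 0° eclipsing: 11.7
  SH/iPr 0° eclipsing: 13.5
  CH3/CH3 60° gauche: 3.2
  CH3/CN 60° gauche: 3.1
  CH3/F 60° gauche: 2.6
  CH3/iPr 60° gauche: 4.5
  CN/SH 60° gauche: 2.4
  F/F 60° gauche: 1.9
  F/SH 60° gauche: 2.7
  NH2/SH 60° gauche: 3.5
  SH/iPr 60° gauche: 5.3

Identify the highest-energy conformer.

A (staggered): CH3–iPr gauche, CH3–F gauche, SH–CN gauche, SH–iPr gauche; 4.5 + 2.6 + 2.4 + 5.3 = 14.8 kJ/mol.
B (staggered): CH3–CN gauche, CH3–iPr gauche, SH–CN gauche, SH–F gauche; 3.1 + 4.5 + 2.4 + 2.7 = 12.7 kJ/mol.
C (eclipsed): CH3–CN eclipsed, H–iPr eclipsed, SH–F eclipsed; 10.1 + 8.0 + 7.9 = 26.0 kJ/mol.
D (eclipsed): CH3–F eclipsed, H–CN eclipsed, SH–iPr eclipsed; 9.8 + 5.0 + 13.5 = 28.3 kJ/mol.
E (staggered): CH3–CN gauche, CH3–F gauche, SH–iPr gauche, SH–F gauche; 3.1 + 2.6 + 5.3 + 2.7 = 13.7 kJ/mol.
D has the highest total (28.3 kJ/mol).

D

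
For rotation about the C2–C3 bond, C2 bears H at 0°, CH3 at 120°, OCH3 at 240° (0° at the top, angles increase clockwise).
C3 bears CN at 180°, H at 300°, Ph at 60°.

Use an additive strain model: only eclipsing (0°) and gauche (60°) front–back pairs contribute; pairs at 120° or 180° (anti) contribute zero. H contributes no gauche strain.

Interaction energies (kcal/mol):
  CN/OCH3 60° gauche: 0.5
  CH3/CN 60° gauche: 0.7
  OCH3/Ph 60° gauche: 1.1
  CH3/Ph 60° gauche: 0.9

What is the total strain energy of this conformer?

2.1 kcal/mol

This conformer (staggered): CH3–CN gauche, CH3–Ph gauche, OCH3–CN gauche; 0.7 + 0.9 + 0.5 = 2.1 kcal/mol.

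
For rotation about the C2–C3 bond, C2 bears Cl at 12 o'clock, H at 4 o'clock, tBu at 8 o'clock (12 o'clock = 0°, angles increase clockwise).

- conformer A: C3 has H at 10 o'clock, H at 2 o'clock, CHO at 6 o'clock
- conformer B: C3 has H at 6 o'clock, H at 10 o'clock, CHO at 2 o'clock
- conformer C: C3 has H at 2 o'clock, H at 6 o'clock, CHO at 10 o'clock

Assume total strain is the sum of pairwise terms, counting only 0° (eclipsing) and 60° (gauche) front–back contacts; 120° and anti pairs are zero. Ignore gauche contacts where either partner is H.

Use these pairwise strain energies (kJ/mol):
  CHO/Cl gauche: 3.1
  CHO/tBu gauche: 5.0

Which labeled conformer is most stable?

B

A (staggered): tBu(240°)/CHO(180°) gauche 5.0 → 5.0 kJ/mol.
B (staggered): Cl(0°)/CHO(60°) gauche 3.1 → 3.1 kJ/mol.
C (staggered): Cl(0°)/CHO(300°) gauche 3.1; tBu(240°)/CHO(300°) gauche 5.0 → 8.1 kJ/mol.
B has the lowest total (3.1 kJ/mol).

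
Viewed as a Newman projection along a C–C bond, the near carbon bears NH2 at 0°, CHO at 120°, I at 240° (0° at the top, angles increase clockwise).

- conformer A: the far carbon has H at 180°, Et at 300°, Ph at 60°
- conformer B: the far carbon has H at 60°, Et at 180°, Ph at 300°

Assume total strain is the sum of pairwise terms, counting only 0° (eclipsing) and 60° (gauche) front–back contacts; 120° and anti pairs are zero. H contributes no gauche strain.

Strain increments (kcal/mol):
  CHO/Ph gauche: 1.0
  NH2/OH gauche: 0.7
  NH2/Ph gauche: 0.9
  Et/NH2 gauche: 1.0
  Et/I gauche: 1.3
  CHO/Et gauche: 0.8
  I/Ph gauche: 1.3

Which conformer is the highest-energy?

A is staggered. NH2 at 0° is gauche with Et at 300° (1.0); NH2 at 0° is gauche with Ph at 60° (0.9); CHO at 120° is gauche with Ph at 60° (1.0); I at 240° is gauche with Et at 300° (1.3). Total 4.2 kcal/mol.
B is staggered. NH2 at 0° is gauche with Ph at 300° (0.9); CHO at 120° is gauche with Et at 180° (0.8); I at 240° is gauche with Et at 180° (1.3); I at 240° is gauche with Ph at 300° (1.3). Total 4.3 kcal/mol.
B has the highest total (4.3 kcal/mol).

B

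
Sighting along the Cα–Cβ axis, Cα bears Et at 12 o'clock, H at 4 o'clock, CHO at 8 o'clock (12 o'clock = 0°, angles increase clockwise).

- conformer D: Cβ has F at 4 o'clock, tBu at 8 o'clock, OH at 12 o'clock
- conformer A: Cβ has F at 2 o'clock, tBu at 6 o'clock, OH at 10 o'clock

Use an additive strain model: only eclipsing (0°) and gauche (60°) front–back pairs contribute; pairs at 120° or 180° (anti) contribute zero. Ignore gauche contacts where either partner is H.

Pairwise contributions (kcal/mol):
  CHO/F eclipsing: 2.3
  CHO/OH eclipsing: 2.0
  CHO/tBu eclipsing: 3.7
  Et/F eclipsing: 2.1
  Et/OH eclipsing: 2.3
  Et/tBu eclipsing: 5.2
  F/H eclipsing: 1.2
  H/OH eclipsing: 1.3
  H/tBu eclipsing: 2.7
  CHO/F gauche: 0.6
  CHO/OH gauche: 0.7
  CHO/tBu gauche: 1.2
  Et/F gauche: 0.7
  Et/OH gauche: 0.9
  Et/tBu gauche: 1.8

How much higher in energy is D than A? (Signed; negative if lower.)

D (eclipsed): Et(0°)/OH(0°) eclipsed 2.3; H(120°)/F(120°) eclipsed 1.2; CHO(240°)/tBu(240°) eclipsed 3.7 → 7.2 kcal/mol.
A (staggered): Et(0°)/F(60°) gauche 0.7; Et(0°)/OH(300°) gauche 0.9; CHO(240°)/tBu(180°) gauche 1.2; CHO(240°)/OH(300°) gauche 0.7 → 3.5 kcal/mol.
E(D) − E(A) = 7.2 − 3.5 = +3.7 kcal/mol.

+3.7 kcal/mol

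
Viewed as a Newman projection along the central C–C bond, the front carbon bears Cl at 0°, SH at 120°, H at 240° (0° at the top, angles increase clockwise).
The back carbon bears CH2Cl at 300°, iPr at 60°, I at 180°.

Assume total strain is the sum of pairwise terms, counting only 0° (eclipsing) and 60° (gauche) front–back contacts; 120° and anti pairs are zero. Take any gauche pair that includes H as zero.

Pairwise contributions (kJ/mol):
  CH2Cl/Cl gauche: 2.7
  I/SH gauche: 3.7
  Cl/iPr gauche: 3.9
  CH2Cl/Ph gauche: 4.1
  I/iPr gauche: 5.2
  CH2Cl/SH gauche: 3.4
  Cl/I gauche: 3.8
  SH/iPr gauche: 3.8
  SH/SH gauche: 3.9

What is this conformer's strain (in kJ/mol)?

This conformer (staggered): Cl(0°)/CH2Cl(300°) gauche 2.7; Cl(0°)/iPr(60°) gauche 3.9; SH(120°)/iPr(60°) gauche 3.8; SH(120°)/I(180°) gauche 3.7 → 14.1 kJ/mol.

14.1 kJ/mol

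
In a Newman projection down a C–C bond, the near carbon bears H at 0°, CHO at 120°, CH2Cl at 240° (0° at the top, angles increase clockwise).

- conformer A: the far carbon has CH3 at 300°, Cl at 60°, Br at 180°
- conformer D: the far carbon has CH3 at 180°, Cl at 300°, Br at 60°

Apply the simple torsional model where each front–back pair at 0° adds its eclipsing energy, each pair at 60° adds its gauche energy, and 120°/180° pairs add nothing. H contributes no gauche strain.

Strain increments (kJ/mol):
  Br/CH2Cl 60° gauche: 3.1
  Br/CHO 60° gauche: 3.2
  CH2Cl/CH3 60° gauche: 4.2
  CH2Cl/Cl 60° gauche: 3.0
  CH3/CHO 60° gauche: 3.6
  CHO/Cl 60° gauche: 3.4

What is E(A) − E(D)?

A is staggered. CHO at 120° is gauche with Cl at 60° (3.4); CHO at 120° is gauche with Br at 180° (3.2); CH2Cl at 240° is gauche with CH3 at 300° (4.2); CH2Cl at 240° is gauche with Br at 180° (3.1). Total 13.9 kJ/mol.
D is staggered. CHO at 120° is gauche with CH3 at 180° (3.6); CHO at 120° is gauche with Br at 60° (3.2); CH2Cl at 240° is gauche with CH3 at 180° (4.2); CH2Cl at 240° is gauche with Cl at 300° (3.0). Total 14.0 kJ/mol.
E(A) − E(D) = 13.9 − 14.0 = -0.1 kJ/mol.

-0.1 kJ/mol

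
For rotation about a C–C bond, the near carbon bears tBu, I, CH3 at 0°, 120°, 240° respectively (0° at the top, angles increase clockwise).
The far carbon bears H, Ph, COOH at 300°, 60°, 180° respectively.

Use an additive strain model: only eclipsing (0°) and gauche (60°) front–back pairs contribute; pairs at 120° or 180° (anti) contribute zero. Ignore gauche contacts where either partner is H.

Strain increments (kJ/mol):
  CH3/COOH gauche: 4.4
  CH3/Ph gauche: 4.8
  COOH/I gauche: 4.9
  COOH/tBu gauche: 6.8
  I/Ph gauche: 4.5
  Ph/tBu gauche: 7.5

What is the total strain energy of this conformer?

21.3 kJ/mol

This conformer (staggered): tBu–Ph gauche, I–Ph gauche, I–COOH gauche, CH3–COOH gauche; 7.5 + 4.5 + 4.9 + 4.4 = 21.3 kJ/mol.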